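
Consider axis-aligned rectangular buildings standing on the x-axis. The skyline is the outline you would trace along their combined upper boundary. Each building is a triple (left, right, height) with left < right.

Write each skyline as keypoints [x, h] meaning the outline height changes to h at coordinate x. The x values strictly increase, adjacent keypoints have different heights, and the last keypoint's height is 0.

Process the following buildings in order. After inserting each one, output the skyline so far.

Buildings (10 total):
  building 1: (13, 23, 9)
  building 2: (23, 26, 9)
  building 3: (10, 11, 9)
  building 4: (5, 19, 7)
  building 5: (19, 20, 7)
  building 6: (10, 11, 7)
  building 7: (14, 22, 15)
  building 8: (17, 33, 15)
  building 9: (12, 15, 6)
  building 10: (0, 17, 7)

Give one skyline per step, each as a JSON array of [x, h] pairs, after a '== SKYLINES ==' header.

== SKYLINES ==
[[13,9],[23,0]]
[[13,9],[26,0]]
[[10,9],[11,0],[13,9],[26,0]]
[[5,7],[10,9],[11,7],[13,9],[26,0]]
[[5,7],[10,9],[11,7],[13,9],[26,0]]
[[5,7],[10,9],[11,7],[13,9],[26,0]]
[[5,7],[10,9],[11,7],[13,9],[14,15],[22,9],[26,0]]
[[5,7],[10,9],[11,7],[13,9],[14,15],[33,0]]
[[5,7],[10,9],[11,7],[13,9],[14,15],[33,0]]
[[0,7],[10,9],[11,7],[13,9],[14,15],[33,0]]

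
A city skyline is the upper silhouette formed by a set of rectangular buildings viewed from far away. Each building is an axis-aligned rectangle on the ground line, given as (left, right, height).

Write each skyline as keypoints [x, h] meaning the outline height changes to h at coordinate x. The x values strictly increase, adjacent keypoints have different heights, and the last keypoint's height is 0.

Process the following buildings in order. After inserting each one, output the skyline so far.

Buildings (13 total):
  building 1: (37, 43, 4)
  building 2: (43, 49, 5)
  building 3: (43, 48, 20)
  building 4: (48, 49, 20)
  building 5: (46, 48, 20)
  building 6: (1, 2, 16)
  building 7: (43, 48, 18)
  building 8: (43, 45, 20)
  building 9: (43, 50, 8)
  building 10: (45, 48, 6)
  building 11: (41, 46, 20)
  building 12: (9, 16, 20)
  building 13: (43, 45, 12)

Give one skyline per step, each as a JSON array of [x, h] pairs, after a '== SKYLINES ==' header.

== SKYLINES ==
[[37,4],[43,0]]
[[37,4],[43,5],[49,0]]
[[37,4],[43,20],[48,5],[49,0]]
[[37,4],[43,20],[49,0]]
[[37,4],[43,20],[49,0]]
[[1,16],[2,0],[37,4],[43,20],[49,0]]
[[1,16],[2,0],[37,4],[43,20],[49,0]]
[[1,16],[2,0],[37,4],[43,20],[49,0]]
[[1,16],[2,0],[37,4],[43,20],[49,8],[50,0]]
[[1,16],[2,0],[37,4],[43,20],[49,8],[50,0]]
[[1,16],[2,0],[37,4],[41,20],[49,8],[50,0]]
[[1,16],[2,0],[9,20],[16,0],[37,4],[41,20],[49,8],[50,0]]
[[1,16],[2,0],[9,20],[16,0],[37,4],[41,20],[49,8],[50,0]]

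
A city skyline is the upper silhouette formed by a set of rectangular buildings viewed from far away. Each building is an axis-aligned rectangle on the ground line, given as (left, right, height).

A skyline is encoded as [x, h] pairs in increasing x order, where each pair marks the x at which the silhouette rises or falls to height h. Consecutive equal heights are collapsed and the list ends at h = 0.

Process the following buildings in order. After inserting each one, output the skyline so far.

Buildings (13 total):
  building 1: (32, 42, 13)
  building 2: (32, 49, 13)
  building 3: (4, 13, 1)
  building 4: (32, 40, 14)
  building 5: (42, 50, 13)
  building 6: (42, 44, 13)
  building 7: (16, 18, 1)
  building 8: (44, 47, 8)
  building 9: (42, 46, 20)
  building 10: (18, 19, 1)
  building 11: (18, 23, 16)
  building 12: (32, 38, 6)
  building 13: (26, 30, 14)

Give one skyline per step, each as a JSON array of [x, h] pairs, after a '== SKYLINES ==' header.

== SKYLINES ==
[[32,13],[42,0]]
[[32,13],[49,0]]
[[4,1],[13,0],[32,13],[49,0]]
[[4,1],[13,0],[32,14],[40,13],[49,0]]
[[4,1],[13,0],[32,14],[40,13],[50,0]]
[[4,1],[13,0],[32,14],[40,13],[50,0]]
[[4,1],[13,0],[16,1],[18,0],[32,14],[40,13],[50,0]]
[[4,1],[13,0],[16,1],[18,0],[32,14],[40,13],[50,0]]
[[4,1],[13,0],[16,1],[18,0],[32,14],[40,13],[42,20],[46,13],[50,0]]
[[4,1],[13,0],[16,1],[19,0],[32,14],[40,13],[42,20],[46,13],[50,0]]
[[4,1],[13,0],[16,1],[18,16],[23,0],[32,14],[40,13],[42,20],[46,13],[50,0]]
[[4,1],[13,0],[16,1],[18,16],[23,0],[32,14],[40,13],[42,20],[46,13],[50,0]]
[[4,1],[13,0],[16,1],[18,16],[23,0],[26,14],[30,0],[32,14],[40,13],[42,20],[46,13],[50,0]]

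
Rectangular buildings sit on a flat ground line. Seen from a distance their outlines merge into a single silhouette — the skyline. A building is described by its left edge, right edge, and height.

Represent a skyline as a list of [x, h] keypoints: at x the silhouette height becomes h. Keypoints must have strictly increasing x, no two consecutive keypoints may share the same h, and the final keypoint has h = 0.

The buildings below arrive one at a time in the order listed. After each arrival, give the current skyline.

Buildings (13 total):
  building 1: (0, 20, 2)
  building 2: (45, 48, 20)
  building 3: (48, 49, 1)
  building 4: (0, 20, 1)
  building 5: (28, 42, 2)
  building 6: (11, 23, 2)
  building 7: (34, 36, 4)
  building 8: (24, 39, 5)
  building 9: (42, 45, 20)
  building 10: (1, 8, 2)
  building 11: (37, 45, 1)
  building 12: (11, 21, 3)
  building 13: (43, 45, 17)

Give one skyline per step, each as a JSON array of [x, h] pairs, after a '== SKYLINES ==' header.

== SKYLINES ==
[[0,2],[20,0]]
[[0,2],[20,0],[45,20],[48,0]]
[[0,2],[20,0],[45,20],[48,1],[49,0]]
[[0,2],[20,0],[45,20],[48,1],[49,0]]
[[0,2],[20,0],[28,2],[42,0],[45,20],[48,1],[49,0]]
[[0,2],[23,0],[28,2],[42,0],[45,20],[48,1],[49,0]]
[[0,2],[23,0],[28,2],[34,4],[36,2],[42,0],[45,20],[48,1],[49,0]]
[[0,2],[23,0],[24,5],[39,2],[42,0],[45,20],[48,1],[49,0]]
[[0,2],[23,0],[24,5],[39,2],[42,20],[48,1],[49,0]]
[[0,2],[23,0],[24,5],[39,2],[42,20],[48,1],[49,0]]
[[0,2],[23,0],[24,5],[39,2],[42,20],[48,1],[49,0]]
[[0,2],[11,3],[21,2],[23,0],[24,5],[39,2],[42,20],[48,1],[49,0]]
[[0,2],[11,3],[21,2],[23,0],[24,5],[39,2],[42,20],[48,1],[49,0]]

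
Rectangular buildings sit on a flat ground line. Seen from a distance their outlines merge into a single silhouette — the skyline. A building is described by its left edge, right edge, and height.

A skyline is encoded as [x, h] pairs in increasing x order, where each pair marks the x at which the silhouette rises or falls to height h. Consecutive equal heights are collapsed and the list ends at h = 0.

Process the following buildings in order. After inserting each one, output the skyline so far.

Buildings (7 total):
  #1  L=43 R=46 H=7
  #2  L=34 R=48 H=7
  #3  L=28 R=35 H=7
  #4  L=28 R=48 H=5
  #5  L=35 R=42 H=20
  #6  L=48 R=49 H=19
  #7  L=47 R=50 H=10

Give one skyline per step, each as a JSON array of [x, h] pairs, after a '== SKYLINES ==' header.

== SKYLINES ==
[[43,7],[46,0]]
[[34,7],[48,0]]
[[28,7],[48,0]]
[[28,7],[48,0]]
[[28,7],[35,20],[42,7],[48,0]]
[[28,7],[35,20],[42,7],[48,19],[49,0]]
[[28,7],[35,20],[42,7],[47,10],[48,19],[49,10],[50,0]]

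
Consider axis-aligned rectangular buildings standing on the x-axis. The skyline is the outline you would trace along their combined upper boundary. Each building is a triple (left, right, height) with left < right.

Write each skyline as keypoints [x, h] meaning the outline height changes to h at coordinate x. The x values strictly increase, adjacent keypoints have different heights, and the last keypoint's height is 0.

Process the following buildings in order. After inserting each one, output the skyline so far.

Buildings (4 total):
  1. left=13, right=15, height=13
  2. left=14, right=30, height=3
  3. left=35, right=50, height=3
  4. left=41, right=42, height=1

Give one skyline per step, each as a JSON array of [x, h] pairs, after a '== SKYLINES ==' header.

== SKYLINES ==
[[13,13],[15,0]]
[[13,13],[15,3],[30,0]]
[[13,13],[15,3],[30,0],[35,3],[50,0]]
[[13,13],[15,3],[30,0],[35,3],[50,0]]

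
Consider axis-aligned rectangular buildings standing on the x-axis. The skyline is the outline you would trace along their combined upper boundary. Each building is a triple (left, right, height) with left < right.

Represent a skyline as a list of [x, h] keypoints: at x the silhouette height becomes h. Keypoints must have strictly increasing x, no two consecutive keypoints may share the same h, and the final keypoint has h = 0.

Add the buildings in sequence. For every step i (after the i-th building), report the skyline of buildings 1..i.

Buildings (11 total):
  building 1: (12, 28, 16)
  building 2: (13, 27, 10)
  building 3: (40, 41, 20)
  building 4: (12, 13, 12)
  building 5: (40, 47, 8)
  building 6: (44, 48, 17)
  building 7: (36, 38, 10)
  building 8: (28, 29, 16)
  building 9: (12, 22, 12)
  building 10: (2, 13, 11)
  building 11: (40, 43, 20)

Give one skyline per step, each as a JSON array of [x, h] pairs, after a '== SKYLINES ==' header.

== SKYLINES ==
[[12,16],[28,0]]
[[12,16],[28,0]]
[[12,16],[28,0],[40,20],[41,0]]
[[12,16],[28,0],[40,20],[41,0]]
[[12,16],[28,0],[40,20],[41,8],[47,0]]
[[12,16],[28,0],[40,20],[41,8],[44,17],[48,0]]
[[12,16],[28,0],[36,10],[38,0],[40,20],[41,8],[44,17],[48,0]]
[[12,16],[29,0],[36,10],[38,0],[40,20],[41,8],[44,17],[48,0]]
[[12,16],[29,0],[36,10],[38,0],[40,20],[41,8],[44,17],[48,0]]
[[2,11],[12,16],[29,0],[36,10],[38,0],[40,20],[41,8],[44,17],[48,0]]
[[2,11],[12,16],[29,0],[36,10],[38,0],[40,20],[43,8],[44,17],[48,0]]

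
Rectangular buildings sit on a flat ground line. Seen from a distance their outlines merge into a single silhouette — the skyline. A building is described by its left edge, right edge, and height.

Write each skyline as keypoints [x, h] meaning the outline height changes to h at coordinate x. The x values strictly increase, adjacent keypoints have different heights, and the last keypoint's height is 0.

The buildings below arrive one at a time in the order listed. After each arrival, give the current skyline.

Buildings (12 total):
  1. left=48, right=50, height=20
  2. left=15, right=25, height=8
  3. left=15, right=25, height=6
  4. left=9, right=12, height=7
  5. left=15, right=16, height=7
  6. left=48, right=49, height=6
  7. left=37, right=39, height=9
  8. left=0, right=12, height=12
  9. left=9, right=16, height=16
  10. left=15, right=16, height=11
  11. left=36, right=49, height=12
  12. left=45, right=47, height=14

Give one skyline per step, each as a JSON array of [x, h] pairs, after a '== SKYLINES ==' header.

== SKYLINES ==
[[48,20],[50,0]]
[[15,8],[25,0],[48,20],[50,0]]
[[15,8],[25,0],[48,20],[50,0]]
[[9,7],[12,0],[15,8],[25,0],[48,20],[50,0]]
[[9,7],[12,0],[15,8],[25,0],[48,20],[50,0]]
[[9,7],[12,0],[15,8],[25,0],[48,20],[50,0]]
[[9,7],[12,0],[15,8],[25,0],[37,9],[39,0],[48,20],[50,0]]
[[0,12],[12,0],[15,8],[25,0],[37,9],[39,0],[48,20],[50,0]]
[[0,12],[9,16],[16,8],[25,0],[37,9],[39,0],[48,20],[50,0]]
[[0,12],[9,16],[16,8],[25,0],[37,9],[39,0],[48,20],[50,0]]
[[0,12],[9,16],[16,8],[25,0],[36,12],[48,20],[50,0]]
[[0,12],[9,16],[16,8],[25,0],[36,12],[45,14],[47,12],[48,20],[50,0]]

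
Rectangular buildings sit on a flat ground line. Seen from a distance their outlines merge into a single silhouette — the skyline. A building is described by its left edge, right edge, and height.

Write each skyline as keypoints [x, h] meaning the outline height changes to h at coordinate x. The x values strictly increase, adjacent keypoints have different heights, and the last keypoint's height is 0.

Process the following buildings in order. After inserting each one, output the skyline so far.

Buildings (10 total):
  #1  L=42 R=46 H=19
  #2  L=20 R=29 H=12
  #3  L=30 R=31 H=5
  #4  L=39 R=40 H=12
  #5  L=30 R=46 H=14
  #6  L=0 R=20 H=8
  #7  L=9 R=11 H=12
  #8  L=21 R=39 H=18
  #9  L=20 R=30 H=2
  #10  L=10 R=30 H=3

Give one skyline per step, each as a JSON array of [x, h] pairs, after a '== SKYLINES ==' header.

== SKYLINES ==
[[42,19],[46,0]]
[[20,12],[29,0],[42,19],[46,0]]
[[20,12],[29,0],[30,5],[31,0],[42,19],[46,0]]
[[20,12],[29,0],[30,5],[31,0],[39,12],[40,0],[42,19],[46,0]]
[[20,12],[29,0],[30,14],[42,19],[46,0]]
[[0,8],[20,12],[29,0],[30,14],[42,19],[46,0]]
[[0,8],[9,12],[11,8],[20,12],[29,0],[30,14],[42,19],[46,0]]
[[0,8],[9,12],[11,8],[20,12],[21,18],[39,14],[42,19],[46,0]]
[[0,8],[9,12],[11,8],[20,12],[21,18],[39,14],[42,19],[46,0]]
[[0,8],[9,12],[11,8],[20,12],[21,18],[39,14],[42,19],[46,0]]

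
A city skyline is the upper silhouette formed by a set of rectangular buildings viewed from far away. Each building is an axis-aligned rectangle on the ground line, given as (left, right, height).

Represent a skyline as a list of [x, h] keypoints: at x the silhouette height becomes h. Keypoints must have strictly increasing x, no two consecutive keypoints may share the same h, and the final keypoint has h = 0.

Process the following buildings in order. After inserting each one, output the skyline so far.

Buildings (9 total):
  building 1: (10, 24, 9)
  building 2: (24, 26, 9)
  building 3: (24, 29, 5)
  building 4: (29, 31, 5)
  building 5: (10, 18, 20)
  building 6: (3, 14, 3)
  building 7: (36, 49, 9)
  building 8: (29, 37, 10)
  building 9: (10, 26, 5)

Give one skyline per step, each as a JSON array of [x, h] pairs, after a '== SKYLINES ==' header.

== SKYLINES ==
[[10,9],[24,0]]
[[10,9],[26,0]]
[[10,9],[26,5],[29,0]]
[[10,9],[26,5],[31,0]]
[[10,20],[18,9],[26,5],[31,0]]
[[3,3],[10,20],[18,9],[26,5],[31,0]]
[[3,3],[10,20],[18,9],[26,5],[31,0],[36,9],[49,0]]
[[3,3],[10,20],[18,9],[26,5],[29,10],[37,9],[49,0]]
[[3,3],[10,20],[18,9],[26,5],[29,10],[37,9],[49,0]]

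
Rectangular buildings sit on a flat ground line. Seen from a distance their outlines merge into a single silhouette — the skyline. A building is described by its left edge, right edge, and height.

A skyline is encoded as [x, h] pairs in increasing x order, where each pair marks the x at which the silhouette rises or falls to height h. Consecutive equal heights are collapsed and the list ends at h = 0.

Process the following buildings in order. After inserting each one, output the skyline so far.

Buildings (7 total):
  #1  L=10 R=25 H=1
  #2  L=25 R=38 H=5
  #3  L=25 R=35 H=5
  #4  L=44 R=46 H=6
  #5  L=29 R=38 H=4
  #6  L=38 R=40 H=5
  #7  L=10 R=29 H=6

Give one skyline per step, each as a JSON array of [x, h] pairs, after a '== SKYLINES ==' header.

== SKYLINES ==
[[10,1],[25,0]]
[[10,1],[25,5],[38,0]]
[[10,1],[25,5],[38,0]]
[[10,1],[25,5],[38,0],[44,6],[46,0]]
[[10,1],[25,5],[38,0],[44,6],[46,0]]
[[10,1],[25,5],[40,0],[44,6],[46,0]]
[[10,6],[29,5],[40,0],[44,6],[46,0]]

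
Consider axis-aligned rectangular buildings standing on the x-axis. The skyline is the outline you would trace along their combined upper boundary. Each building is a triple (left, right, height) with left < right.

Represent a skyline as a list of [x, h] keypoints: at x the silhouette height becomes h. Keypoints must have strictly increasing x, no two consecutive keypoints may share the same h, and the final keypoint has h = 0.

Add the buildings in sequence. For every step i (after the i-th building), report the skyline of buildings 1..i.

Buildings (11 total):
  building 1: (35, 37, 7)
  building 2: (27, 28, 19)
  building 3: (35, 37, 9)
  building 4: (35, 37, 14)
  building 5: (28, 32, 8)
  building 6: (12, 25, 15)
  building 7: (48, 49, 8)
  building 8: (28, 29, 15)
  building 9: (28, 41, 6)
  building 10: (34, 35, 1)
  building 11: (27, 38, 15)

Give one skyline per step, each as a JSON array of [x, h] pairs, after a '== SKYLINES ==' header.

== SKYLINES ==
[[35,7],[37,0]]
[[27,19],[28,0],[35,7],[37,0]]
[[27,19],[28,0],[35,9],[37,0]]
[[27,19],[28,0],[35,14],[37,0]]
[[27,19],[28,8],[32,0],[35,14],[37,0]]
[[12,15],[25,0],[27,19],[28,8],[32,0],[35,14],[37,0]]
[[12,15],[25,0],[27,19],[28,8],[32,0],[35,14],[37,0],[48,8],[49,0]]
[[12,15],[25,0],[27,19],[28,15],[29,8],[32,0],[35,14],[37,0],[48,8],[49,0]]
[[12,15],[25,0],[27,19],[28,15],[29,8],[32,6],[35,14],[37,6],[41,0],[48,8],[49,0]]
[[12,15],[25,0],[27,19],[28,15],[29,8],[32,6],[35,14],[37,6],[41,0],[48,8],[49,0]]
[[12,15],[25,0],[27,19],[28,15],[38,6],[41,0],[48,8],[49,0]]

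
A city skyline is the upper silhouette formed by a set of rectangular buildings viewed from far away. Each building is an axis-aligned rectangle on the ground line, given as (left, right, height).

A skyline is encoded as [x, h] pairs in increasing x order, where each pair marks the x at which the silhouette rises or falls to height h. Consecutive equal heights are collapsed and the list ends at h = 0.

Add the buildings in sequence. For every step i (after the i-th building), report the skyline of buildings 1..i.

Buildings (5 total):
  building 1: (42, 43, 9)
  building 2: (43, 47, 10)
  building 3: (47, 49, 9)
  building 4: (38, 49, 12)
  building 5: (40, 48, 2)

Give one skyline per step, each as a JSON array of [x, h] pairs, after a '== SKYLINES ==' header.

== SKYLINES ==
[[42,9],[43,0]]
[[42,9],[43,10],[47,0]]
[[42,9],[43,10],[47,9],[49,0]]
[[38,12],[49,0]]
[[38,12],[49,0]]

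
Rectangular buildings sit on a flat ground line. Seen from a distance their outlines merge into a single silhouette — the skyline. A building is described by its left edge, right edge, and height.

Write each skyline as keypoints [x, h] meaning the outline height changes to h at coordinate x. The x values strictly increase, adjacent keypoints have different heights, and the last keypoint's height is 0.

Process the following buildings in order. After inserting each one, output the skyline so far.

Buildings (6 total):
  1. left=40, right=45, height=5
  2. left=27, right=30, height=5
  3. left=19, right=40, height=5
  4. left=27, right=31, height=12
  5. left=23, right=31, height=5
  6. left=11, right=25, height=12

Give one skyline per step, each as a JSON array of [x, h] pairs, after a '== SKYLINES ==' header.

== SKYLINES ==
[[40,5],[45,0]]
[[27,5],[30,0],[40,5],[45,0]]
[[19,5],[45,0]]
[[19,5],[27,12],[31,5],[45,0]]
[[19,5],[27,12],[31,5],[45,0]]
[[11,12],[25,5],[27,12],[31,5],[45,0]]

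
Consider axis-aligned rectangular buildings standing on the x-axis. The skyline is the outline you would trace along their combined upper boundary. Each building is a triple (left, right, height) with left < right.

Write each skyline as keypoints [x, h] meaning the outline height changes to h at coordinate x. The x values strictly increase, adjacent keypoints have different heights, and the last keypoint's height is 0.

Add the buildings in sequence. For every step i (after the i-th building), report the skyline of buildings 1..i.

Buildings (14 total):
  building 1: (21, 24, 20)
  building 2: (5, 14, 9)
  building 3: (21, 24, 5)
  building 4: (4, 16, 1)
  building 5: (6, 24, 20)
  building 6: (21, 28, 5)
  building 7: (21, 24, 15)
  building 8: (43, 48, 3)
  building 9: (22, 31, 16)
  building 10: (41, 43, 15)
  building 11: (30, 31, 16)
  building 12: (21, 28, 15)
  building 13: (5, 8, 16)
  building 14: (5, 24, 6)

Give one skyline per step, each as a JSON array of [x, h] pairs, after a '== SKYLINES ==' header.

== SKYLINES ==
[[21,20],[24,0]]
[[5,9],[14,0],[21,20],[24,0]]
[[5,9],[14,0],[21,20],[24,0]]
[[4,1],[5,9],[14,1],[16,0],[21,20],[24,0]]
[[4,1],[5,9],[6,20],[24,0]]
[[4,1],[5,9],[6,20],[24,5],[28,0]]
[[4,1],[5,9],[6,20],[24,5],[28,0]]
[[4,1],[5,9],[6,20],[24,5],[28,0],[43,3],[48,0]]
[[4,1],[5,9],[6,20],[24,16],[31,0],[43,3],[48,0]]
[[4,1],[5,9],[6,20],[24,16],[31,0],[41,15],[43,3],[48,0]]
[[4,1],[5,9],[6,20],[24,16],[31,0],[41,15],[43,3],[48,0]]
[[4,1],[5,9],[6,20],[24,16],[31,0],[41,15],[43,3],[48,0]]
[[4,1],[5,16],[6,20],[24,16],[31,0],[41,15],[43,3],[48,0]]
[[4,1],[5,16],[6,20],[24,16],[31,0],[41,15],[43,3],[48,0]]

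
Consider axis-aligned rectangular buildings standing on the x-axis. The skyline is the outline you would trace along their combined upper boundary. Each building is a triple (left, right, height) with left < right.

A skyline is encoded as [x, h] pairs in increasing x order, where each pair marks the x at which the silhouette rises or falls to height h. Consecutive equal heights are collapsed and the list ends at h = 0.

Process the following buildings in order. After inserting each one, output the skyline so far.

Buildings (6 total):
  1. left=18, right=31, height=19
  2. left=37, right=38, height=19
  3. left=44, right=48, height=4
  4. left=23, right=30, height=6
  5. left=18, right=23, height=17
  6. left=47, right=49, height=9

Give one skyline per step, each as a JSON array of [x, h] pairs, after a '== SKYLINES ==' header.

== SKYLINES ==
[[18,19],[31,0]]
[[18,19],[31,0],[37,19],[38,0]]
[[18,19],[31,0],[37,19],[38,0],[44,4],[48,0]]
[[18,19],[31,0],[37,19],[38,0],[44,4],[48,0]]
[[18,19],[31,0],[37,19],[38,0],[44,4],[48,0]]
[[18,19],[31,0],[37,19],[38,0],[44,4],[47,9],[49,0]]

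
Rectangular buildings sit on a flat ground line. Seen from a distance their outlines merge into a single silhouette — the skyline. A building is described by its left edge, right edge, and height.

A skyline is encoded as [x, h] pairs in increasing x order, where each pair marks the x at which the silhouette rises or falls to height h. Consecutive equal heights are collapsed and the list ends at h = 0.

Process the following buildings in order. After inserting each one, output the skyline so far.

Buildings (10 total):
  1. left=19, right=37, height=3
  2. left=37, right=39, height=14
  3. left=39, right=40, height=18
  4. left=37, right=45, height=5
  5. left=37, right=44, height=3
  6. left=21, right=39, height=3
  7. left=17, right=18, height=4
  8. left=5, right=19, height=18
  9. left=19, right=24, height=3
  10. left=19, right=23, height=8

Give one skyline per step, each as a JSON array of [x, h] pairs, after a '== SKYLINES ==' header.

== SKYLINES ==
[[19,3],[37,0]]
[[19,3],[37,14],[39,0]]
[[19,3],[37,14],[39,18],[40,0]]
[[19,3],[37,14],[39,18],[40,5],[45,0]]
[[19,3],[37,14],[39,18],[40,5],[45,0]]
[[19,3],[37,14],[39,18],[40,5],[45,0]]
[[17,4],[18,0],[19,3],[37,14],[39,18],[40,5],[45,0]]
[[5,18],[19,3],[37,14],[39,18],[40,5],[45,0]]
[[5,18],[19,3],[37,14],[39,18],[40,5],[45,0]]
[[5,18],[19,8],[23,3],[37,14],[39,18],[40,5],[45,0]]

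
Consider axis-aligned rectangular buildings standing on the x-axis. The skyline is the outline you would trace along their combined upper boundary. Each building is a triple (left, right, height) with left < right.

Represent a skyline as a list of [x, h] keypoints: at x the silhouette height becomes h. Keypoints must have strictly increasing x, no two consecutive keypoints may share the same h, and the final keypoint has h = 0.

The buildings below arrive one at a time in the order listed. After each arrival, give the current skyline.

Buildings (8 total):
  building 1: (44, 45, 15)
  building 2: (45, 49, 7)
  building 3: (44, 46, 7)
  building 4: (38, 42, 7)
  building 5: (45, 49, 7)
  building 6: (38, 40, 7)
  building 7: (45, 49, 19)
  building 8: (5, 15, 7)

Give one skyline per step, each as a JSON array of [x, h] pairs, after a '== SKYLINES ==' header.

== SKYLINES ==
[[44,15],[45,0]]
[[44,15],[45,7],[49,0]]
[[44,15],[45,7],[49,0]]
[[38,7],[42,0],[44,15],[45,7],[49,0]]
[[38,7],[42,0],[44,15],[45,7],[49,0]]
[[38,7],[42,0],[44,15],[45,7],[49,0]]
[[38,7],[42,0],[44,15],[45,19],[49,0]]
[[5,7],[15,0],[38,7],[42,0],[44,15],[45,19],[49,0]]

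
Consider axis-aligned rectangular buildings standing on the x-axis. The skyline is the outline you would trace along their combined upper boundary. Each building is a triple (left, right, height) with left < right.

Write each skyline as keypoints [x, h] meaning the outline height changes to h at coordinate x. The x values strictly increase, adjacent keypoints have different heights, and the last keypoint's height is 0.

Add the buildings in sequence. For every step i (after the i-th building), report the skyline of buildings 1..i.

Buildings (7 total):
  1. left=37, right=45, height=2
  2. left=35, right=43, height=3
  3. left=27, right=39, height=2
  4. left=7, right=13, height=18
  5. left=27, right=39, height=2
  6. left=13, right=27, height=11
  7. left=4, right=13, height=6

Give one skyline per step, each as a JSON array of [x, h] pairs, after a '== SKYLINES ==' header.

== SKYLINES ==
[[37,2],[45,0]]
[[35,3],[43,2],[45,0]]
[[27,2],[35,3],[43,2],[45,0]]
[[7,18],[13,0],[27,2],[35,3],[43,2],[45,0]]
[[7,18],[13,0],[27,2],[35,3],[43,2],[45,0]]
[[7,18],[13,11],[27,2],[35,3],[43,2],[45,0]]
[[4,6],[7,18],[13,11],[27,2],[35,3],[43,2],[45,0]]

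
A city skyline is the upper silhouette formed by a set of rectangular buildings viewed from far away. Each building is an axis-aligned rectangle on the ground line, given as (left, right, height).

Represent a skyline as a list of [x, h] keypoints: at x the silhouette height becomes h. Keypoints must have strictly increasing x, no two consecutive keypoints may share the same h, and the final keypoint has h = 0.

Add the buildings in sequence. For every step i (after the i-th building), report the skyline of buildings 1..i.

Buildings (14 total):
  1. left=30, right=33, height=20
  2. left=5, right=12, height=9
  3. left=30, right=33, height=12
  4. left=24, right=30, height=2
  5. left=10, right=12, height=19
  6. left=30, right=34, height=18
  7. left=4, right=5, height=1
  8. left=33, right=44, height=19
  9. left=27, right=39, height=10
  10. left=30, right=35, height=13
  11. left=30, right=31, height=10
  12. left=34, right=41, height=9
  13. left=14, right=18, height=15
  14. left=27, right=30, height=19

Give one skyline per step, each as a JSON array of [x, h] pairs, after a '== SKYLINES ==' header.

== SKYLINES ==
[[30,20],[33,0]]
[[5,9],[12,0],[30,20],[33,0]]
[[5,9],[12,0],[30,20],[33,0]]
[[5,9],[12,0],[24,2],[30,20],[33,0]]
[[5,9],[10,19],[12,0],[24,2],[30,20],[33,0]]
[[5,9],[10,19],[12,0],[24,2],[30,20],[33,18],[34,0]]
[[4,1],[5,9],[10,19],[12,0],[24,2],[30,20],[33,18],[34,0]]
[[4,1],[5,9],[10,19],[12,0],[24,2],[30,20],[33,19],[44,0]]
[[4,1],[5,9],[10,19],[12,0],[24,2],[27,10],[30,20],[33,19],[44,0]]
[[4,1],[5,9],[10,19],[12,0],[24,2],[27,10],[30,20],[33,19],[44,0]]
[[4,1],[5,9],[10,19],[12,0],[24,2],[27,10],[30,20],[33,19],[44,0]]
[[4,1],[5,9],[10,19],[12,0],[24,2],[27,10],[30,20],[33,19],[44,0]]
[[4,1],[5,9],[10,19],[12,0],[14,15],[18,0],[24,2],[27,10],[30,20],[33,19],[44,0]]
[[4,1],[5,9],[10,19],[12,0],[14,15],[18,0],[24,2],[27,19],[30,20],[33,19],[44,0]]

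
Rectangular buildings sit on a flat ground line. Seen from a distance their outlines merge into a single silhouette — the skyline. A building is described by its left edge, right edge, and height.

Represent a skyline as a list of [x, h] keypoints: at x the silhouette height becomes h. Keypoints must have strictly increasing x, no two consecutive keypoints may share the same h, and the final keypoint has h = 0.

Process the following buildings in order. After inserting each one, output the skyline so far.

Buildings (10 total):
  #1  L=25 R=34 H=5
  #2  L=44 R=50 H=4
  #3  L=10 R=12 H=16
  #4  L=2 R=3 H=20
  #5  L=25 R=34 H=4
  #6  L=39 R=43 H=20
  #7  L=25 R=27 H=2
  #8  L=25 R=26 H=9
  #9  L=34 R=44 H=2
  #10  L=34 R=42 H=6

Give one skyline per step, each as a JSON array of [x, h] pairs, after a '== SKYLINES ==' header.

== SKYLINES ==
[[25,5],[34,0]]
[[25,5],[34,0],[44,4],[50,0]]
[[10,16],[12,0],[25,5],[34,0],[44,4],[50,0]]
[[2,20],[3,0],[10,16],[12,0],[25,5],[34,0],[44,4],[50,0]]
[[2,20],[3,0],[10,16],[12,0],[25,5],[34,0],[44,4],[50,0]]
[[2,20],[3,0],[10,16],[12,0],[25,5],[34,0],[39,20],[43,0],[44,4],[50,0]]
[[2,20],[3,0],[10,16],[12,0],[25,5],[34,0],[39,20],[43,0],[44,4],[50,0]]
[[2,20],[3,0],[10,16],[12,0],[25,9],[26,5],[34,0],[39,20],[43,0],[44,4],[50,0]]
[[2,20],[3,0],[10,16],[12,0],[25,9],[26,5],[34,2],[39,20],[43,2],[44,4],[50,0]]
[[2,20],[3,0],[10,16],[12,0],[25,9],[26,5],[34,6],[39,20],[43,2],[44,4],[50,0]]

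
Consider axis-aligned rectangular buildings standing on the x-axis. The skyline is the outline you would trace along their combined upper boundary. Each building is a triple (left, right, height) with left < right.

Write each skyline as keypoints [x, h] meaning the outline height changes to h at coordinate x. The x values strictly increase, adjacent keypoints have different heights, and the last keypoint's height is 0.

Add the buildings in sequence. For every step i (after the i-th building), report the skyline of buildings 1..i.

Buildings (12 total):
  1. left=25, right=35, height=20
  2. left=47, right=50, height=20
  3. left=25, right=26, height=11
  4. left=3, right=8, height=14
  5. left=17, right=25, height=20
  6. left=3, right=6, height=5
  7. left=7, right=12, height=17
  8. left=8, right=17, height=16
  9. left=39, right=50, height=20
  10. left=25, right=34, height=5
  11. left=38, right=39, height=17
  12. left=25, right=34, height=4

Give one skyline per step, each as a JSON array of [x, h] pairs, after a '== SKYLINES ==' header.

== SKYLINES ==
[[25,20],[35,0]]
[[25,20],[35,0],[47,20],[50,0]]
[[25,20],[35,0],[47,20],[50,0]]
[[3,14],[8,0],[25,20],[35,0],[47,20],[50,0]]
[[3,14],[8,0],[17,20],[35,0],[47,20],[50,0]]
[[3,14],[8,0],[17,20],[35,0],[47,20],[50,0]]
[[3,14],[7,17],[12,0],[17,20],[35,0],[47,20],[50,0]]
[[3,14],[7,17],[12,16],[17,20],[35,0],[47,20],[50,0]]
[[3,14],[7,17],[12,16],[17,20],[35,0],[39,20],[50,0]]
[[3,14],[7,17],[12,16],[17,20],[35,0],[39,20],[50,0]]
[[3,14],[7,17],[12,16],[17,20],[35,0],[38,17],[39,20],[50,0]]
[[3,14],[7,17],[12,16],[17,20],[35,0],[38,17],[39,20],[50,0]]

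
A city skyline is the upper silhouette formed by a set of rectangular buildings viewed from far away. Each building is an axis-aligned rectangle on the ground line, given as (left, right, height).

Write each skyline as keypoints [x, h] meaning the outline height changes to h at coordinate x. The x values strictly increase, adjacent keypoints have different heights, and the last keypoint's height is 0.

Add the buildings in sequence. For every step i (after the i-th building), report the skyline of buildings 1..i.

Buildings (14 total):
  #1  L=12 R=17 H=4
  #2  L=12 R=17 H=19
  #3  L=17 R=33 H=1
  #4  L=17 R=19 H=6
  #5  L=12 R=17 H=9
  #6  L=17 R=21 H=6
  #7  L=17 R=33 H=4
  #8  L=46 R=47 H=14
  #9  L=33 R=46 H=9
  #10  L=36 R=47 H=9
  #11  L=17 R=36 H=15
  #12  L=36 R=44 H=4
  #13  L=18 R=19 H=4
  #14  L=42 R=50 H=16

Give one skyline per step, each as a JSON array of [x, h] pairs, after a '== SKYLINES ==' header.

== SKYLINES ==
[[12,4],[17,0]]
[[12,19],[17,0]]
[[12,19],[17,1],[33,0]]
[[12,19],[17,6],[19,1],[33,0]]
[[12,19],[17,6],[19,1],[33,0]]
[[12,19],[17,6],[21,1],[33,0]]
[[12,19],[17,6],[21,4],[33,0]]
[[12,19],[17,6],[21,4],[33,0],[46,14],[47,0]]
[[12,19],[17,6],[21,4],[33,9],[46,14],[47,0]]
[[12,19],[17,6],[21,4],[33,9],[46,14],[47,0]]
[[12,19],[17,15],[36,9],[46,14],[47,0]]
[[12,19],[17,15],[36,9],[46,14],[47,0]]
[[12,19],[17,15],[36,9],[46,14],[47,0]]
[[12,19],[17,15],[36,9],[42,16],[50,0]]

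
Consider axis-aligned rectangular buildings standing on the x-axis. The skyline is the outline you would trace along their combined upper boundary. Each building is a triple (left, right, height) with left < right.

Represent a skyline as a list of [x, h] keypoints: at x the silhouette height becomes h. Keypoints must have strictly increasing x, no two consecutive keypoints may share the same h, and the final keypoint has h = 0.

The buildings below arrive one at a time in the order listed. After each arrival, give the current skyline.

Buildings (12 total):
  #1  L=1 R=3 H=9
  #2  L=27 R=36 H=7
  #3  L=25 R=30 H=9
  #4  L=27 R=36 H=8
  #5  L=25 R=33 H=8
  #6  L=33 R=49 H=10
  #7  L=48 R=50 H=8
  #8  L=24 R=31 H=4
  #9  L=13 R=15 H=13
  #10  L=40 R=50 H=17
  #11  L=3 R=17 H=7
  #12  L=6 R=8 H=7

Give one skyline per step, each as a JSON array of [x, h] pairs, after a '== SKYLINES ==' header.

== SKYLINES ==
[[1,9],[3,0]]
[[1,9],[3,0],[27,7],[36,0]]
[[1,9],[3,0],[25,9],[30,7],[36,0]]
[[1,9],[3,0],[25,9],[30,8],[36,0]]
[[1,9],[3,0],[25,9],[30,8],[36,0]]
[[1,9],[3,0],[25,9],[30,8],[33,10],[49,0]]
[[1,9],[3,0],[25,9],[30,8],[33,10],[49,8],[50,0]]
[[1,9],[3,0],[24,4],[25,9],[30,8],[33,10],[49,8],[50,0]]
[[1,9],[3,0],[13,13],[15,0],[24,4],[25,9],[30,8],[33,10],[49,8],[50,0]]
[[1,9],[3,0],[13,13],[15,0],[24,4],[25,9],[30,8],[33,10],[40,17],[50,0]]
[[1,9],[3,7],[13,13],[15,7],[17,0],[24,4],[25,9],[30,8],[33,10],[40,17],[50,0]]
[[1,9],[3,7],[13,13],[15,7],[17,0],[24,4],[25,9],[30,8],[33,10],[40,17],[50,0]]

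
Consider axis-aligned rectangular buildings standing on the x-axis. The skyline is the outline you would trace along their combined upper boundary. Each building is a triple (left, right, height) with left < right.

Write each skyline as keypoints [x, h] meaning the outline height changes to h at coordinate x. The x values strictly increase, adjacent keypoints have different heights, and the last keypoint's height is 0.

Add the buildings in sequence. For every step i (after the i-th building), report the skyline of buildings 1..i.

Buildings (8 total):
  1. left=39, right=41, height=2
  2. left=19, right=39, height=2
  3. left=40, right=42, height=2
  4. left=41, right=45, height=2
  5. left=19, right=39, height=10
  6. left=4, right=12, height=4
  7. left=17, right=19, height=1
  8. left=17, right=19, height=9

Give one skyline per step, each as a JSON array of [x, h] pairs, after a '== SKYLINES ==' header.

== SKYLINES ==
[[39,2],[41,0]]
[[19,2],[41,0]]
[[19,2],[42,0]]
[[19,2],[45,0]]
[[19,10],[39,2],[45,0]]
[[4,4],[12,0],[19,10],[39,2],[45,0]]
[[4,4],[12,0],[17,1],[19,10],[39,2],[45,0]]
[[4,4],[12,0],[17,9],[19,10],[39,2],[45,0]]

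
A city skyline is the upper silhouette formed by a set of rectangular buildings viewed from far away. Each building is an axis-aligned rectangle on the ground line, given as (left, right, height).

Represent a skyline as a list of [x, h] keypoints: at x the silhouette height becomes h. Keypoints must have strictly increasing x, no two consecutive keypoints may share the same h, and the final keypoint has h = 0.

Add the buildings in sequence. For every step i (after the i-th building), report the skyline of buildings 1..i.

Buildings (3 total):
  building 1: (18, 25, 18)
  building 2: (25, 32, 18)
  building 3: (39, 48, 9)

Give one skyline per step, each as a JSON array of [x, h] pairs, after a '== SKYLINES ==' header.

== SKYLINES ==
[[18,18],[25,0]]
[[18,18],[32,0]]
[[18,18],[32,0],[39,9],[48,0]]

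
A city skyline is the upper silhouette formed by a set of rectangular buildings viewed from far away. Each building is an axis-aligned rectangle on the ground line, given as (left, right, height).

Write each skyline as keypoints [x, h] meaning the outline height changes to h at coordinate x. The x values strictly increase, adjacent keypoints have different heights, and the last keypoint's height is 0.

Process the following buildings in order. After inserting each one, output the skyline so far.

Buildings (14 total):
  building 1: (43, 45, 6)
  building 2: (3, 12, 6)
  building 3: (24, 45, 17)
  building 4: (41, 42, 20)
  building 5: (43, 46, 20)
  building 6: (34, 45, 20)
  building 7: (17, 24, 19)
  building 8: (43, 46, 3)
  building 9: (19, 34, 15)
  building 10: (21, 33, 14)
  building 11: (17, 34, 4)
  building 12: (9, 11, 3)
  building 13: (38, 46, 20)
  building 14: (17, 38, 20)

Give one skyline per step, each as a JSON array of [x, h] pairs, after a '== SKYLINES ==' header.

== SKYLINES ==
[[43,6],[45,0]]
[[3,6],[12,0],[43,6],[45,0]]
[[3,6],[12,0],[24,17],[45,0]]
[[3,6],[12,0],[24,17],[41,20],[42,17],[45,0]]
[[3,6],[12,0],[24,17],[41,20],[42,17],[43,20],[46,0]]
[[3,6],[12,0],[24,17],[34,20],[46,0]]
[[3,6],[12,0],[17,19],[24,17],[34,20],[46,0]]
[[3,6],[12,0],[17,19],[24,17],[34,20],[46,0]]
[[3,6],[12,0],[17,19],[24,17],[34,20],[46,0]]
[[3,6],[12,0],[17,19],[24,17],[34,20],[46,0]]
[[3,6],[12,0],[17,19],[24,17],[34,20],[46,0]]
[[3,6],[12,0],[17,19],[24,17],[34,20],[46,0]]
[[3,6],[12,0],[17,19],[24,17],[34,20],[46,0]]
[[3,6],[12,0],[17,20],[46,0]]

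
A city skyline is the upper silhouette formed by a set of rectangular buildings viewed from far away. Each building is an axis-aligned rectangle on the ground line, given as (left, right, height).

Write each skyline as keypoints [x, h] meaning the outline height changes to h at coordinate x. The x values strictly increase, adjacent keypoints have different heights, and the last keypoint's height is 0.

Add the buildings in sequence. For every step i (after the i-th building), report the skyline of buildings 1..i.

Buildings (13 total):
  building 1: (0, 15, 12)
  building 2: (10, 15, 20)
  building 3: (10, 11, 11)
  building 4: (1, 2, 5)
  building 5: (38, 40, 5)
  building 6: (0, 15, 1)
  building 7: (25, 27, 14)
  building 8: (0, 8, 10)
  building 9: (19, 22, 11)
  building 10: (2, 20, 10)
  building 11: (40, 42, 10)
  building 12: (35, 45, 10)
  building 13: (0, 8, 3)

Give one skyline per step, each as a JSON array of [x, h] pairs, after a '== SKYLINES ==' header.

== SKYLINES ==
[[0,12],[15,0]]
[[0,12],[10,20],[15,0]]
[[0,12],[10,20],[15,0]]
[[0,12],[10,20],[15,0]]
[[0,12],[10,20],[15,0],[38,5],[40,0]]
[[0,12],[10,20],[15,0],[38,5],[40,0]]
[[0,12],[10,20],[15,0],[25,14],[27,0],[38,5],[40,0]]
[[0,12],[10,20],[15,0],[25,14],[27,0],[38,5],[40,0]]
[[0,12],[10,20],[15,0],[19,11],[22,0],[25,14],[27,0],[38,5],[40,0]]
[[0,12],[10,20],[15,10],[19,11],[22,0],[25,14],[27,0],[38,5],[40,0]]
[[0,12],[10,20],[15,10],[19,11],[22,0],[25,14],[27,0],[38,5],[40,10],[42,0]]
[[0,12],[10,20],[15,10],[19,11],[22,0],[25,14],[27,0],[35,10],[45,0]]
[[0,12],[10,20],[15,10],[19,11],[22,0],[25,14],[27,0],[35,10],[45,0]]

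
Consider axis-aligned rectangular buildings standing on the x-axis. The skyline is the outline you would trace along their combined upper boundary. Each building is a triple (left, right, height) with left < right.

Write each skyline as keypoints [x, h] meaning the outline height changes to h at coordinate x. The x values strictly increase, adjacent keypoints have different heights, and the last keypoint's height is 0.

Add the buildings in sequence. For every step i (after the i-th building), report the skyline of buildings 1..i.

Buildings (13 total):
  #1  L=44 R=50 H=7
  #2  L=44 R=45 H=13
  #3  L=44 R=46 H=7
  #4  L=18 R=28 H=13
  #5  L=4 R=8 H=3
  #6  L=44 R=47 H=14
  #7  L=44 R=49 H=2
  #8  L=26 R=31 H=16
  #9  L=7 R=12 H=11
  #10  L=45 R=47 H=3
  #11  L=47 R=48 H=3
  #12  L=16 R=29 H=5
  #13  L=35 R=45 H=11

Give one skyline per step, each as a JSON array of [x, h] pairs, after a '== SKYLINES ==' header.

== SKYLINES ==
[[44,7],[50,0]]
[[44,13],[45,7],[50,0]]
[[44,13],[45,7],[50,0]]
[[18,13],[28,0],[44,13],[45,7],[50,0]]
[[4,3],[8,0],[18,13],[28,0],[44,13],[45,7],[50,0]]
[[4,3],[8,0],[18,13],[28,0],[44,14],[47,7],[50,0]]
[[4,3],[8,0],[18,13],[28,0],[44,14],[47,7],[50,0]]
[[4,3],[8,0],[18,13],[26,16],[31,0],[44,14],[47,7],[50,0]]
[[4,3],[7,11],[12,0],[18,13],[26,16],[31,0],[44,14],[47,7],[50,0]]
[[4,3],[7,11],[12,0],[18,13],[26,16],[31,0],[44,14],[47,7],[50,0]]
[[4,3],[7,11],[12,0],[18,13],[26,16],[31,0],[44,14],[47,7],[50,0]]
[[4,3],[7,11],[12,0],[16,5],[18,13],[26,16],[31,0],[44,14],[47,7],[50,0]]
[[4,3],[7,11],[12,0],[16,5],[18,13],[26,16],[31,0],[35,11],[44,14],[47,7],[50,0]]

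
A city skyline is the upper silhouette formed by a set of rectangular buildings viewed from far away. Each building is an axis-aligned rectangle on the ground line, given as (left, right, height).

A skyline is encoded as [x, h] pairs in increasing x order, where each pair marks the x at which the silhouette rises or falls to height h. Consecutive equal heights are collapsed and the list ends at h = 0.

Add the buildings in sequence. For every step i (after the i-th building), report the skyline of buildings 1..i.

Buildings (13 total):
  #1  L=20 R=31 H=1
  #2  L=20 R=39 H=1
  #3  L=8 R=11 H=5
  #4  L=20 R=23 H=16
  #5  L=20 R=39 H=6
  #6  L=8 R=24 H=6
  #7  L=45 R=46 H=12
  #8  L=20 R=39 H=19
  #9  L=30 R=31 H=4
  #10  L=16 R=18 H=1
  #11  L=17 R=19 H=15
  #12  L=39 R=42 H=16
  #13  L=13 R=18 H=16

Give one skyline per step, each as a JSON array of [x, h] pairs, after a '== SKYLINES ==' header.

== SKYLINES ==
[[20,1],[31,0]]
[[20,1],[39,0]]
[[8,5],[11,0],[20,1],[39,0]]
[[8,5],[11,0],[20,16],[23,1],[39,0]]
[[8,5],[11,0],[20,16],[23,6],[39,0]]
[[8,6],[20,16],[23,6],[39,0]]
[[8,6],[20,16],[23,6],[39,0],[45,12],[46,0]]
[[8,6],[20,19],[39,0],[45,12],[46,0]]
[[8,6],[20,19],[39,0],[45,12],[46,0]]
[[8,6],[20,19],[39,0],[45,12],[46,0]]
[[8,6],[17,15],[19,6],[20,19],[39,0],[45,12],[46,0]]
[[8,6],[17,15],[19,6],[20,19],[39,16],[42,0],[45,12],[46,0]]
[[8,6],[13,16],[18,15],[19,6],[20,19],[39,16],[42,0],[45,12],[46,0]]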